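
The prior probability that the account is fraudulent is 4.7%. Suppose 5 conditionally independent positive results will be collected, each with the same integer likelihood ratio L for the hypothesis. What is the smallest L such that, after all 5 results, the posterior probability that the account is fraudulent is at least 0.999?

Prior odds = 0.047/0.953 = 47/953.
Target odds = 0.999/0.001 = 999.
Need L⁵ ≥ 999 ÷ (47/953) = 952047/47.
7⁵ = 16807 < 952047/47 ≤ 32768 = 8⁵, so L = 8.

8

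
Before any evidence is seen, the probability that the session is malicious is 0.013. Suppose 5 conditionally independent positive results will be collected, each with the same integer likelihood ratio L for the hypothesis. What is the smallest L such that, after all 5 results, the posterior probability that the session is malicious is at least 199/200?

7

Prior odds = 0.013/0.987 = 13/987.
Target odds = 0.995/0.005 = 199.
Need L⁵ ≥ 199 ÷ (13/987) = 196413/13.
6⁵ = 7776 < 196413/13 ≤ 16807 = 7⁵, so L = 7.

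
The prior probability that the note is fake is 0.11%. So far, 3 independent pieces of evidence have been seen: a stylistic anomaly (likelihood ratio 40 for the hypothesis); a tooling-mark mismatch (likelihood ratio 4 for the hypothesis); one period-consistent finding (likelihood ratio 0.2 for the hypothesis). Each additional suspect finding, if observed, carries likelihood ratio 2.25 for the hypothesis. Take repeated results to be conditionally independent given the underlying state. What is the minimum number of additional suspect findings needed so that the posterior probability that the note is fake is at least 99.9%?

Prior odds = 0.0011/0.9989 = 11/9989.
Combined Bayes factor of the evidence already in hand = 40 × 4 × 0.2 = 32.
Odds after that evidence = (11/9989) × 32 = 352/9989.
Target odds = 0.999/0.001 = 999.
Need 2.25ⁿ ≥ 999 ÷ (352/9989) = 9979011/352.
2.25¹² ≈16834.1 falls short of 9979011/352 but 2.25¹³ ≈37876.8 reaches it, so n = 13.

13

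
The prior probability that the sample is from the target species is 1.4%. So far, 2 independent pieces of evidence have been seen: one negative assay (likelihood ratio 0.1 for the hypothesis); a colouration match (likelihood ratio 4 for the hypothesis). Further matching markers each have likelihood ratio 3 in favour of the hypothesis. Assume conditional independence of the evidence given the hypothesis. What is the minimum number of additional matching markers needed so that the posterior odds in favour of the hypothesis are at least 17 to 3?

Prior odds = 0.014/0.986 = 7/493.
Combined Bayes factor of the evidence already in hand = 0.1 × 4 = 0.4.
Odds after that evidence = (7/493) × 0.4 = 14/2465.
Target odds = 17/3.
Need 3ⁿ ≥ 17/3 ÷ (14/2465) = 41905/42.
3⁶ = 729 falls short of 41905/42 but 3⁷ = 2187 reaches it, so n = 7.

7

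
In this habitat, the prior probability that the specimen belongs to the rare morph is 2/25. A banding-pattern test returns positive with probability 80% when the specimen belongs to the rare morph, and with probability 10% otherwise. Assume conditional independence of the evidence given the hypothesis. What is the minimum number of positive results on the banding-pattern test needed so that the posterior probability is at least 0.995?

Prior odds: 0.08 ÷ 0.92 = 2/23.
Likelihood ratio of a positive result = 0.8/0.1 = 8.
Target odds: 0.995 ÷ 0.005 = 199.
Need (2/23) × 8ⁿ ≥ 199, i.e. 8ⁿ ≥ 2288.5.
8³ = 512 falls short of 2288.5 but 8⁴ = 4096 reaches it, so n = 4.

4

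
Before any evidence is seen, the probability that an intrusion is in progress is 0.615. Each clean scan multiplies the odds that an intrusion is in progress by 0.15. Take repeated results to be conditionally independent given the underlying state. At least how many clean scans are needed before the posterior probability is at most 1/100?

Prior odds: 0.615 ÷ 0.385 = 123/77.
Likelihood ratio per clean scan = 0.15.
Target odds: 0.01 ÷ 0.99 = 1/99.
Require 0.15ⁿ ≤ 1/99 ÷ (123/77) = 7/1107.
0.15² = 0.0225 is still above 7/1107 but 0.15³ = 0.003375 is at or below it, so n = 3.

3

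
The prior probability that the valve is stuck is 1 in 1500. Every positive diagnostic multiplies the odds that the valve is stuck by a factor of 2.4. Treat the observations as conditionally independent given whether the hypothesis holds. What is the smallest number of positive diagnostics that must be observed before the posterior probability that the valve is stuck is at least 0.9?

Prior odds = (1/1500)/(1499/1500) = 1/1499.
Likelihood ratio per positive diagnostic = 2.4.
Target odds: 0.9 ÷ 0.1 = 9.
Require 2.4ⁿ ≥ 9 ÷ (1/1499) = 13491.
2.4¹⁰ ≈6340.34 falls short of 13491 but 2.4¹¹ ≈15216.8 reaches it, so n = 11.

11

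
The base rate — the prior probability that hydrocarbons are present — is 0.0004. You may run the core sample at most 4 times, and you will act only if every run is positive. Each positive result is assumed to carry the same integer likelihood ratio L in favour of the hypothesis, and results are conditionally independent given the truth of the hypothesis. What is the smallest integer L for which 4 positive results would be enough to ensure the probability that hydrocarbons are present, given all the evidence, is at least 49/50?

Prior odds = 0.0004/0.9996 = 1/2499.
Target odds = 0.98/0.02 = 49.
Need L⁴ ≥ 49 ÷ (1/2499) = 122451.
18⁴ = 104976 < 122451 ≤ 130321 = 19⁴, so L = 19.

19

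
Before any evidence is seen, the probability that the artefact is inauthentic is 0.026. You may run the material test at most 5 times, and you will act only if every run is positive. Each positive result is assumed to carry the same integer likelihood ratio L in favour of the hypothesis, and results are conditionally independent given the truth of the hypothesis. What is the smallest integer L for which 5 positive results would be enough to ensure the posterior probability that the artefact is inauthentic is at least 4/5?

Prior odds = 0.026/0.974 = 13/487.
Target odds = 0.8/0.2 = 4.
Need L⁵ ≥ 4 ÷ (13/487) = 1948/13.
2⁵ = 32 < 1948/13 ≤ 243 = 3⁵, so L = 3.

3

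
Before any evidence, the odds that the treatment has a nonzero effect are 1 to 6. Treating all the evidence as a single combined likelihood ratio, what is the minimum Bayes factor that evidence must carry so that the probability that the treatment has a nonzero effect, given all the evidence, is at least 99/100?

594

Prior odds = 1/6.
Target odds = 0.99/0.01 = 99.
Required Bayes factor = 99 ÷ (1/6) = 594.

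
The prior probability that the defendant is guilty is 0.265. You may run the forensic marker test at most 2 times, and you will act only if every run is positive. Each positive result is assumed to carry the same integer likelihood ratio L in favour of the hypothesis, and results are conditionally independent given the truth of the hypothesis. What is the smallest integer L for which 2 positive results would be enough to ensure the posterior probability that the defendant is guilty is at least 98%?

Prior odds = 0.265/0.735 = 53/147.
Target odds = 0.98/0.02 = 49.
Need L² ≥ 49 ÷ (53/147) = 7203/53.
11² = 121 < 7203/53 ≤ 144 = 12², so L = 12.

12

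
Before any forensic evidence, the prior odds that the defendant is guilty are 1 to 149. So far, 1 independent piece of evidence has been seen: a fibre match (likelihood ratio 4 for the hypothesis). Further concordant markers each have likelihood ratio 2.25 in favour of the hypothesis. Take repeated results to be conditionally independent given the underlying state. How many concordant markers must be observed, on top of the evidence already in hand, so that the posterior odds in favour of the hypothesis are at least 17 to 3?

7

Prior odds = 1/149.
Bayes factor of the evidence already in hand = 4.
Odds after that evidence = (1/149) × 4 = 4/149.
Target odds = 17/3.
Need 2.25ⁿ ≥ 17/3 ÷ (4/149) = 2533/12.
2.25⁶ = 531441/4096 falls short of 2533/12 but 2.25⁷ = 4782969/16384 reaches it, so n = 7.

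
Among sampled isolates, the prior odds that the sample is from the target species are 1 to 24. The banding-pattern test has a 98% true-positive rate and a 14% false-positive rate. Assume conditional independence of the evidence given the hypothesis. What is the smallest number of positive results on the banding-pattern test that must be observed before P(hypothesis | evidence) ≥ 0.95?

Prior odds = 1/24.
Likelihood ratio of a positive result = 0.98/0.14 = 7.
Target posterior odds = 0.95/0.05 = 19.
Require 7ⁿ ≥ 19 ÷ (1/24) = 456.
7³ = 343 falls short of 456 but 7⁴ = 2401 reaches it, so n = 4.

4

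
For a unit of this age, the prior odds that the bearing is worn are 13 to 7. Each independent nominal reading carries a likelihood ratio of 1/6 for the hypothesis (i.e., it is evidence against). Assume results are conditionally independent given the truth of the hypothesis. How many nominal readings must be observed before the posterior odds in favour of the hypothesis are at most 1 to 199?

4

Prior odds = 13/7.
Likelihood ratio per nominal reading = 1/6.
Target odds = 1/199.
Require (1/6)ⁿ ≤ 1/199 ÷ (13/7) = 7/2587.
(1/6)³ = 1/216 is still above 7/2587 but (1/6)⁴ = 1/1296 is at or below it, so n = 4.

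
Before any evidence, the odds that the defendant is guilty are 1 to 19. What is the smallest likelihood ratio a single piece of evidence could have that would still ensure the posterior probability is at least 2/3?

38

Prior odds = 1/19.
Target odds = (2/3)/(1/3) = 2.
Required Bayes factor = 2 ÷ (1/19) = 38.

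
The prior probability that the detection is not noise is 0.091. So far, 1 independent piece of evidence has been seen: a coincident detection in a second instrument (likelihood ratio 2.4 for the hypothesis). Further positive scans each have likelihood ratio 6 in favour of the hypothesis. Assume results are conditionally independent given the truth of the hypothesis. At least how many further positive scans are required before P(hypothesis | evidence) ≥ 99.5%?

Prior odds = 0.091/0.909 = 91/909.
Bayes factor of the evidence already in hand = 2.4.
Odds after that evidence = (91/909) × 2.4 = 364/1515.
Target odds = 0.995/0.005 = 199.
Need 6ⁿ ≥ 199 ÷ (364/1515) = 301485/364.
6³ = 216 falls short of 301485/364 but 6⁴ = 1296 reaches it, so n = 4.

4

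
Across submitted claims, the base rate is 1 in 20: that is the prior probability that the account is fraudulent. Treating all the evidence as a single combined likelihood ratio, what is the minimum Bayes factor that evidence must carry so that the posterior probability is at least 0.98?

931

Prior odds = 0.05/0.95 = 1/19.
Target odds = 0.98/0.02 = 49.
Required Bayes factor = 49 ÷ (1/19) = 931.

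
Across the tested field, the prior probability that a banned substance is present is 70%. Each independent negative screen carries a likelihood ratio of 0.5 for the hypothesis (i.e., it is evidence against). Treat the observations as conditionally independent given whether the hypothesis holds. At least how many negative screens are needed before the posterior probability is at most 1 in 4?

3

Prior odds: 0.7 ÷ 0.3 = 7/3.
Likelihood ratio per negative screen = 0.5.
Target posterior odds = 0.25/0.75 = 1/3.
Need (7/3) × 0.5ⁿ ≤ 1/3, i.e. 0.5ⁿ ≤ 1/7.
0.5² = 0.25 is still above 1/7 but 0.5³ = 0.125 is at or below it, so n = 3.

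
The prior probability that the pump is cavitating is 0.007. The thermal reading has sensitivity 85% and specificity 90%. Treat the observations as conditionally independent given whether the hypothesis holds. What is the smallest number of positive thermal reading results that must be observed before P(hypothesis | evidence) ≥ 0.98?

Prior odds: 0.007 ÷ 0.993 = 7/993.
False-positive rate = 1 − 0.9 = 0.1; likelihood ratio of a positive = 0.85/0.1 = 8.5.
Target posterior odds = 0.98/0.02 = 49.
Require 8.5ⁿ ≥ 49 ÷ (7/993) = 6951.
8.5⁴ = 5220.0625 falls short of 6951 but 8.5⁵ = 44370.53125 reaches it, so n = 5.

5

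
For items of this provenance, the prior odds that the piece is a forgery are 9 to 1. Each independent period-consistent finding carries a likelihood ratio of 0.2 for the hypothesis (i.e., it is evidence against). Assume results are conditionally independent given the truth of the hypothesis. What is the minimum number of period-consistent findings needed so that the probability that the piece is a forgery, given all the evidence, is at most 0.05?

Prior odds = 9.
Likelihood ratio per period-consistent finding = 0.2.
Target posterior odds = 0.05/0.95 = 1/19.
Require 0.2ⁿ ≤ 1/19 ÷ 9 = 1/171.
0.2³ = 0.008 is still above 1/171 but 0.2⁴ = 0.0016 is at or below it, so n = 4.

4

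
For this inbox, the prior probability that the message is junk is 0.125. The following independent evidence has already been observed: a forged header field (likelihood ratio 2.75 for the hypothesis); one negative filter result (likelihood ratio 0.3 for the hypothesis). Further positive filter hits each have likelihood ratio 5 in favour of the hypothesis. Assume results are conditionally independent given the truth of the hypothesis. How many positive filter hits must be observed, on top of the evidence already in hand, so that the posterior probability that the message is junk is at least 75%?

Prior odds = 0.125/0.875 = 1/7.
Combined Bayes factor of the evidence already in hand = 2.75 × 0.3 = 0.825.
Odds after that evidence = (1/7) × 0.825 = 33/280.
Target odds = 0.75/0.25 = 3.
Need 5ⁿ ≥ 3 ÷ (33/280) = 280/11.
5² = 25 falls short of 280/11 but 5³ = 125 reaches it, so n = 3.

3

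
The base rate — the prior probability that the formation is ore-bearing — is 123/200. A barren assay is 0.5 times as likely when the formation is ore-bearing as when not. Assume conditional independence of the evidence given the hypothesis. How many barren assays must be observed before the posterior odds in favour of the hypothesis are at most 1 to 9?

4

Prior odds: 0.615 ÷ 0.385 = 123/77.
Likelihood ratio per barren assay = 0.5.
Target odds = 1/9.
Need (123/77) × 0.5ⁿ ≤ 1/9, i.e. 0.5ⁿ ≤ 77/1107.
0.5³ = 0.125 is still above 77/1107 but 0.5⁴ = 0.0625 is at or below it, so n = 4.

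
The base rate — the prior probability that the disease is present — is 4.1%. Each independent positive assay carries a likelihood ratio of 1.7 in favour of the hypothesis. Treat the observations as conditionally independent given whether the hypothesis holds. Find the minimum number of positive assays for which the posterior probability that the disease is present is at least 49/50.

14

Prior odds = 0.041/0.959 = 41/959.
Likelihood ratio per positive assay = 1.7.
Target odds: 0.98 ÷ 0.02 = 49.
Require 1.7ⁿ ≥ 49 ÷ (41/959) = 46991/41.
1.7¹³ ≈990.458 falls short of 46991/41 but 1.7¹⁴ ≈1683.78 reaches it, so n = 14.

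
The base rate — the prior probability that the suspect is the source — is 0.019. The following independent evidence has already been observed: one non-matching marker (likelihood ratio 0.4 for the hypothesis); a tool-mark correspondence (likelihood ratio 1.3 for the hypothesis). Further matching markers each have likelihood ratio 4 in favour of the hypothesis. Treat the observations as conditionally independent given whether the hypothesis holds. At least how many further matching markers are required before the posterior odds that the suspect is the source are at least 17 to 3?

5

Prior odds = 0.019/0.981 = 19/981.
Combined Bayes factor of the evidence already in hand = 0.4 × 1.3 = 0.52.
Odds after that evidence = (19/981) × 0.52 = 247/24525.
Target odds = 17/3.
Need 4ⁿ ≥ 17/3 ÷ (247/24525) = 138975/247.
4⁴ = 256 falls short of 138975/247 but 4⁵ = 1024 reaches it, so n = 5.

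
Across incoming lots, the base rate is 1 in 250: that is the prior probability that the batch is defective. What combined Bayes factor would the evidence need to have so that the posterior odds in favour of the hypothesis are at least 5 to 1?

Prior odds = 0.004/0.996 = 1/249.
Target odds = 5.
Required Bayes factor = 5 ÷ (1/249) = 1245.

1245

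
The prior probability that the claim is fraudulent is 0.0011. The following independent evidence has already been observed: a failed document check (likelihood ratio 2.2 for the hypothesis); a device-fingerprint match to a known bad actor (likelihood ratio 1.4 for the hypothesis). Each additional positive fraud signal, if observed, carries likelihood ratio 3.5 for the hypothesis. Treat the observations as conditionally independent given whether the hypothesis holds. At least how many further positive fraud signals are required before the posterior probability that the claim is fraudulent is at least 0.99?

Prior odds = 0.0011/0.9989 = 11/9989.
Combined Bayes factor of the evidence already in hand = 2.2 × 1.4 = 3.08.
Odds after that evidence = (11/9989) × 3.08 = 121/35675.
Target odds = 0.99/0.01 = 99.
Need 3.5ⁿ ≥ 99 ÷ (121/35675) = 321075/11.
3.5⁸ = 5764801/256 falls short of 321075/11 but 3.5⁹ = 40353607/512 reaches it, so n = 9.

9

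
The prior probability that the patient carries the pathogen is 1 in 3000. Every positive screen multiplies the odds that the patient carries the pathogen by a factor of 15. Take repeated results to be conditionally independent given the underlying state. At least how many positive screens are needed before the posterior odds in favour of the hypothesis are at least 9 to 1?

Prior odds = (1/3000)/(2999/3000) = 1/2999.
Likelihood ratio per positive screen = 15.
Target odds = 9.
Need (1/2999) × 15ⁿ ≥ 9, i.e. 15ⁿ ≥ 26991.
15³ = 3375 falls short of 26991 but 15⁴ = 50625 reaches it, so n = 4.

4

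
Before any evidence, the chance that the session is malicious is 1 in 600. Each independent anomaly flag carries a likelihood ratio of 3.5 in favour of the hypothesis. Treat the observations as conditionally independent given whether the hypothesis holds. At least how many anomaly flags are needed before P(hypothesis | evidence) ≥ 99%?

Prior odds = (1/600)/(599/600) = 1/599.
Likelihood ratio per anomaly flag = 3.5.
Target posterior odds = 0.99/0.01 = 99.
Need (1/599) × 3.5ⁿ ≥ 99, i.e. 3.5ⁿ ≥ 59301.
3.5⁸ = 5764801/256 falls short of 59301 but 3.5⁹ = 40353607/512 reaches it, so n = 9.

9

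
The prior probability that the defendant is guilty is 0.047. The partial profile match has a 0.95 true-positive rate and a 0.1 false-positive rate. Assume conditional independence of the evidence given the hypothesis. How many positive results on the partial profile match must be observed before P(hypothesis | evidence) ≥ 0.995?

Prior odds: 0.047 ÷ 0.953 = 47/953.
Likelihood ratio of a positive result = 0.95/0.1 = 9.5.
Target posterior odds = 0.995/0.005 = 199.
Need (47/953) × 9.5ⁿ ≥ 199, i.e. 9.5ⁿ ≥ 189647/47.
9.5³ = 857.375 falls short of 189647/47 but 9.5⁴ = 8145.0625 reaches it, so n = 4.

4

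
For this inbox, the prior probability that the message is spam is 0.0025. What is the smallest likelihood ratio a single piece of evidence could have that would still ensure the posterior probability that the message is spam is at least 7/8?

2793

Prior odds = 0.0025/0.9975 = 1/399.
Target odds = 0.875/0.125 = 7.
Required Bayes factor = 7 ÷ (1/399) = 2793.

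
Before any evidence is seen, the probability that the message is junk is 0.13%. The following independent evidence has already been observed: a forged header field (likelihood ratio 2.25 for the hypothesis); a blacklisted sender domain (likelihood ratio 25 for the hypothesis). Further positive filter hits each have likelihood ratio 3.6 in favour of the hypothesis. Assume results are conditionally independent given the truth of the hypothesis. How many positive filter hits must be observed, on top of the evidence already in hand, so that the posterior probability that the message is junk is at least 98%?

Prior odds = 0.0013/0.9987 = 13/9987.
Combined Bayes factor of the evidence already in hand = 2.25 × 25 = 56.25.
Odds after that evidence = (13/9987) × 56.25 = 975/13316.
Target odds = 0.98/0.02 = 49.
Need 3.6ⁿ ≥ 49 ÷ (975/13316) = 652484/975.
3.6⁵ = 604.66176 falls short of 652484/975 but 3.6⁶ = 34012224/15625 reaches it, so n = 6.

6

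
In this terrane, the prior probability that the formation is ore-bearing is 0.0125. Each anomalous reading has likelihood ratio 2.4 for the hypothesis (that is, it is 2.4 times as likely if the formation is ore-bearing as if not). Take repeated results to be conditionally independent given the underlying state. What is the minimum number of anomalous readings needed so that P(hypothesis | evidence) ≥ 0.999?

13

Prior odds = 0.0125/0.9875 = 1/79.
Likelihood ratio per anomalous reading = 2.4.
Target odds: 0.999 ÷ 0.001 = 999.
Need (1/79) × 2.4ⁿ ≥ 999, i.e. 2.4ⁿ ≥ 78921.
2.4¹² ≈36520.3 falls short of 78921 but 2.4¹³ ≈87648.8 reaches it, so n = 13.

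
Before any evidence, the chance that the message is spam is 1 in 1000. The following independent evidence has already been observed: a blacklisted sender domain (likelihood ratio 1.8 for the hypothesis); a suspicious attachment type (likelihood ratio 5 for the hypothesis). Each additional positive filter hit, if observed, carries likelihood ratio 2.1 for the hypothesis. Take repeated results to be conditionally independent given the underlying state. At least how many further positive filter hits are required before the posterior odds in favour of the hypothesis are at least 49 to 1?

12

Prior odds = 0.001/0.999 = 1/999.
Combined Bayes factor of the evidence already in hand = 1.8 × 5 = 9.
Odds after that evidence = (1/999) × 9 = 1/111.
Target odds = 49.
Need 2.1ⁿ ≥ 49 ÷ (1/111) = 5439.
2.1¹¹ ≈3502.78 falls short of 5439 but 2.1¹² ≈7355.83 reaches it, so n = 12.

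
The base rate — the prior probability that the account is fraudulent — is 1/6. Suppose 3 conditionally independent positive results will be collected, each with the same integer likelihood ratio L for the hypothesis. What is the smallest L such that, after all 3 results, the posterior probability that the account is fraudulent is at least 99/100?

Prior odds = (1/6)/(5/6) = 0.2.
Target odds = 0.99/0.01 = 99.
Need L³ ≥ 99 ÷ 0.2 = 495.
7³ = 343 < 495 ≤ 512 = 8³, so L = 8.

8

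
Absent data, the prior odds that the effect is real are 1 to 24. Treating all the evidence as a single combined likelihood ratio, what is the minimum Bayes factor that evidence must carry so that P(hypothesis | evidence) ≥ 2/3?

Prior odds = 1/24.
Target odds = (2/3)/(1/3) = 2.
Required Bayes factor = 2 ÷ (1/24) = 48.

48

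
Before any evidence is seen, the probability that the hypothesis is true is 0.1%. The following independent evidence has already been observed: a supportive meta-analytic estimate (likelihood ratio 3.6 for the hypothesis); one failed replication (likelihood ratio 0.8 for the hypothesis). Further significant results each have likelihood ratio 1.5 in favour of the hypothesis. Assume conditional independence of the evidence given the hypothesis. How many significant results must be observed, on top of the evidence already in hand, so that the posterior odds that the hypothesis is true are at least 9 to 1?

Prior odds = 0.001/0.999 = 1/999.
Combined Bayes factor of the evidence already in hand = 3.6 × 0.8 = 2.88.
Odds after that evidence = (1/999) × 2.88 = 8/2775.
Target odds = 9.
Need 1.5ⁿ ≥ 9 ÷ (8/2775) = 3121.875.
1.5¹⁹ ≈2216.84 falls short of 3121.875 but 1.5²⁰ ≈3325.26 reaches it, so n = 20.

20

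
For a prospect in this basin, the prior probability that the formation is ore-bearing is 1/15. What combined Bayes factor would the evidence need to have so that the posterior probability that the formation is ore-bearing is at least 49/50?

686

Prior odds = (1/15)/(14/15) = 1/14.
Target odds = 0.98/0.02 = 49.
Required Bayes factor = 49 ÷ (1/14) = 686.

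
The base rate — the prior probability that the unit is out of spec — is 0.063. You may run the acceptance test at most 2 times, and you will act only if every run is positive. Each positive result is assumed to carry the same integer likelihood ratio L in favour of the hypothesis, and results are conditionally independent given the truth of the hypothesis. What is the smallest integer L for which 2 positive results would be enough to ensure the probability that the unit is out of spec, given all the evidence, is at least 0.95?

17

Prior odds = 0.063/0.937 = 63/937.
Target odds = 0.95/0.05 = 19.
Need L² ≥ 19 ÷ (63/937) = 17803/63.
16² = 256 < 17803/63 ≤ 289 = 17², so L = 17.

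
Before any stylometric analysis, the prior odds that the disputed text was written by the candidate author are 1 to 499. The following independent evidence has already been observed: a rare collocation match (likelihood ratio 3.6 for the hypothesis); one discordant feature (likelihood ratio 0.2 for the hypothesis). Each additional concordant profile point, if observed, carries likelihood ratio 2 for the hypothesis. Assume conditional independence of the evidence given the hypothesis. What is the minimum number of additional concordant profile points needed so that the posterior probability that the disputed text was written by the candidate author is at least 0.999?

Prior odds = 1/499.
Combined Bayes factor of the evidence already in hand = 3.6 × 0.2 = 0.72.
Odds after that evidence = (1/499) × 0.72 = 18/12475.
Target odds = 0.999/0.001 = 999.
Need 2ⁿ ≥ 999 ÷ (18/12475) = 692362.5.
2¹⁹ = 524288 falls short of 692362.5 but 2²⁰ = 1048576 reaches it, so n = 20.

20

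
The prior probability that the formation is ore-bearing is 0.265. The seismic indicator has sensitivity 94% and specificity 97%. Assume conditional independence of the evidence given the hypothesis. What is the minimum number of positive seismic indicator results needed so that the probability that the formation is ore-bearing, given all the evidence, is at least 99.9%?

Prior odds: 0.265 ÷ 0.735 = 53/147.
False-positive rate = 1 − 0.97 = 0.03; likelihood ratio of a positive = 0.94/0.03 = 94/3.
Target posterior odds = 0.999/0.001 = 999.
Require (94/3)ⁿ ≥ 999 ÷ (53/147) = 146853/53.
(94/3)² = 8836/9 falls short of 146853/53 but (94/3)³ = 830584/27 reaches it, so n = 3.

3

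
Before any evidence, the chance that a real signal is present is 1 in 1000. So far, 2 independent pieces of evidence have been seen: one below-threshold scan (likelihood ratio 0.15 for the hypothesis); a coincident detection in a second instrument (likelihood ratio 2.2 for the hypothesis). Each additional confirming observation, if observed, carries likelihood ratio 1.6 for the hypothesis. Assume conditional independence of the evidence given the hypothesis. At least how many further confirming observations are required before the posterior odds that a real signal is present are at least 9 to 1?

Prior odds = 0.001/0.999 = 1/999.
Combined Bayes factor of the evidence already in hand = 0.15 × 2.2 = 0.33.
Odds after that evidence = (1/999) × 0.33 = 11/33300.
Target odds = 9.
Need 1.6ⁿ ≥ 9 ÷ (11/33300) = 299700/11.
1.6²¹ ≈19342.8 falls short of 299700/11 but 1.6²² ≈30948.5 reaches it, so n = 22.

22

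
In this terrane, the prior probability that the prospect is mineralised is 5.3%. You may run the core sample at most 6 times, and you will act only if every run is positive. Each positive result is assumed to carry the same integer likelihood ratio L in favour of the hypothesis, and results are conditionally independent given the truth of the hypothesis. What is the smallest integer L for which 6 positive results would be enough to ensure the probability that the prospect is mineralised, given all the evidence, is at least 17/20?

3

Prior odds = 0.053/0.947 = 53/947.
Target odds = 0.85/0.15 = 17/3.
Need L⁶ ≥ 17/3 ÷ (53/947) = 16099/159.
2⁶ = 64 < 16099/159 ≤ 729 = 3⁶, so L = 3.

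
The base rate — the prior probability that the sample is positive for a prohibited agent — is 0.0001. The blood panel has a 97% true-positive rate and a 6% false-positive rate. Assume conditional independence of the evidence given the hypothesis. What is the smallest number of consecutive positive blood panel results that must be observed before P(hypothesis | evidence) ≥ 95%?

5

Prior odds: 0.0001 ÷ 0.9999 = 1/9999.
Likelihood ratio of a positive result = 0.97/0.06 = 97/6.
Target odds: 0.95 ÷ 0.05 = 19.
Need (1/9999) × (97/6)ⁿ ≥ 19, i.e. (97/6)ⁿ ≥ 189981.
(97/6)⁴ = 88529281/1296 falls short of 189981 but (97/6)⁵ ≈1.10434e+06 reaches it, so n = 5.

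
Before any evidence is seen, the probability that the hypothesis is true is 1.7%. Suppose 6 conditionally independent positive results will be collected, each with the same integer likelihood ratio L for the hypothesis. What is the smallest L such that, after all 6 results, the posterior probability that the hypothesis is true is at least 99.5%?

5

Prior odds = 0.017/0.983 = 17/983.
Target odds = 0.995/0.005 = 199.
Need L⁶ ≥ 199 ÷ (17/983) = 195617/17.
4⁶ = 4096 < 195617/17 ≤ 15625 = 5⁶, so L = 5.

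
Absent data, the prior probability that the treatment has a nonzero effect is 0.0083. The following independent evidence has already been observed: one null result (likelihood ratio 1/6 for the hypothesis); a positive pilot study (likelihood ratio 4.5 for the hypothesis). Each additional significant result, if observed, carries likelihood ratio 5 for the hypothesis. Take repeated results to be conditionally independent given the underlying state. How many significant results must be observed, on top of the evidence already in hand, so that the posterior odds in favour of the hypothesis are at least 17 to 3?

Prior odds = 0.0083/0.9917 = 83/9917.
Combined Bayes factor of the evidence already in hand = (1/6) × 4.5 = 0.75.
Odds after that evidence = (83/9917) × 0.75 = 249/39668.
Target odds = 17/3.
Need 5ⁿ ≥ 17/3 ÷ (249/39668) = 674356/747.
5⁴ = 625 falls short of 674356/747 but 5⁵ = 3125 reaches it, so n = 5.

5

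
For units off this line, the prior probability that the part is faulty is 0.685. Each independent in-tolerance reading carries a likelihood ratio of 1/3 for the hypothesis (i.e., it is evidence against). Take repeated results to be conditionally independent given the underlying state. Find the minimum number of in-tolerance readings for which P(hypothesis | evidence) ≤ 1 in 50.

5

Prior odds: 0.685 ÷ 0.315 = 137/63.
Likelihood ratio per in-tolerance reading = 1/3.
Target odds: 0.02 ÷ 0.98 = 1/49.
Need (137/63) × (1/3)ⁿ ≤ 1/49, i.e. (1/3)ⁿ ≤ 9/959.
(1/3)⁴ = 1/81 is still above 9/959 but (1/3)⁵ = 1/243 is at or below it, so n = 5.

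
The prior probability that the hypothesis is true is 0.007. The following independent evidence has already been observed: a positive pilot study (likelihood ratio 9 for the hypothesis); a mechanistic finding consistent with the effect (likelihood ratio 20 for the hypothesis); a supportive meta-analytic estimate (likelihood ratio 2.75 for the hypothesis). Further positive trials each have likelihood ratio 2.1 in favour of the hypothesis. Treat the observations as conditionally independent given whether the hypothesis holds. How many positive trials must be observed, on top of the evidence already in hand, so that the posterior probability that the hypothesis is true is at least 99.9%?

8

Prior odds = 0.007/0.993 = 7/993.
Combined Bayes factor of the evidence already in hand = 9 × 20 × 2.75 = 495.
Odds after that evidence = (7/993) × 495 = 1155/331.
Target odds = 0.999/0.001 = 999.
Need 2.1ⁿ ≥ 999 ÷ (1155/331) = 110223/385.
2.1⁷ ≈180.109 falls short of 110223/385 but 2.1⁸ ≈378.229 reaches it, so n = 8.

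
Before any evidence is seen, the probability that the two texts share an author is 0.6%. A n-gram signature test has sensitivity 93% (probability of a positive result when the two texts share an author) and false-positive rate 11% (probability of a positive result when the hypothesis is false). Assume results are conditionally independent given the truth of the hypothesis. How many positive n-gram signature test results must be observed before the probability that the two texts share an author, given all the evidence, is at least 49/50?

Prior odds: 0.006 ÷ 0.994 = 3/497.
Likelihood ratio of a positive result = 0.93/0.11 = 93/11.
Target posterior odds = 0.98/0.02 = 49.
Need (3/497) × (93/11)ⁿ ≥ 49, i.e. (93/11)ⁿ ≥ 24353/3.
(93/11)⁴ = 74805201/14641 falls short of 24353/3 but (93/11)⁵ ≈43196.8 reaches it, so n = 5.

5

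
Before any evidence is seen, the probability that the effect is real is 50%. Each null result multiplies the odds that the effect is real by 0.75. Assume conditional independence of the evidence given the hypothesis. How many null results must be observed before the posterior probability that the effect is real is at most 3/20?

7

Prior odds = 0.5/0.5 = 1.
Likelihood ratio per null result = 0.75.
Target posterior odds = 0.15/0.85 = 3/17.
Need 1 × 0.75ⁿ ≤ 3/17, i.e. 0.75ⁿ ≤ 3/17.
0.75⁶ = 729/4096 is still above 3/17 but 0.75⁷ = 2187/16384 is at or below it, so n = 7.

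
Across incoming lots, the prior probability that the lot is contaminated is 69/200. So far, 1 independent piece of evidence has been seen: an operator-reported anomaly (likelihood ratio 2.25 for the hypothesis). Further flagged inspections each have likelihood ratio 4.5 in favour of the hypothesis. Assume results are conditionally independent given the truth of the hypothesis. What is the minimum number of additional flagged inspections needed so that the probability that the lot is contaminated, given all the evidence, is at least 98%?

Prior odds = 0.345/0.655 = 69/131.
Bayes factor of the evidence already in hand = 2.25.
Odds after that evidence = (69/131) × 2.25 = 621/524.
Target odds = 0.98/0.02 = 49.
Need 4.5ⁿ ≥ 49 ÷ (621/524) = 25676/621.
4.5² = 20.25 falls short of 25676/621 but 4.5³ = 91.125 reaches it, so n = 3.

3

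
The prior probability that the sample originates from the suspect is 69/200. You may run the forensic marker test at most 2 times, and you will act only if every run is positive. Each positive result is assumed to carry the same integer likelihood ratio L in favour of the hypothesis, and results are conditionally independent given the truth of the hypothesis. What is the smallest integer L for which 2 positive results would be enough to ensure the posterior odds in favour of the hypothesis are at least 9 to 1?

5

Prior odds = 0.345/0.655 = 69/131.
Target odds = 9.
Need L² ≥ 9 ÷ (69/131) = 393/23.
4² = 16 < 393/23 ≤ 25 = 5², so L = 5.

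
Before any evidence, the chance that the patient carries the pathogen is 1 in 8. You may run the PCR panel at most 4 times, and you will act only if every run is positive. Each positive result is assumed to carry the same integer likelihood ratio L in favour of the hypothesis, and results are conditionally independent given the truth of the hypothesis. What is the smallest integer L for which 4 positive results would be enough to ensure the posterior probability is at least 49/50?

5

Prior odds = 0.125/0.875 = 1/7.
Target odds = 0.98/0.02 = 49.
Need L⁴ ≥ 49 ÷ (1/7) = 343.
4⁴ = 256 < 343 ≤ 625 = 5⁴, so L = 5.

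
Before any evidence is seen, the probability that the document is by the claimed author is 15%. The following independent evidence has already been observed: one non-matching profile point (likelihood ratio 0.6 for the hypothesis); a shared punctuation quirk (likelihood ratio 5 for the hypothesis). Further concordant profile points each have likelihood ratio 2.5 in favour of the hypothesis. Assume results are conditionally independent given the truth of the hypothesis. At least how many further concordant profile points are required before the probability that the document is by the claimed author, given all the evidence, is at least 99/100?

Prior odds = 0.15/0.85 = 3/17.
Combined Bayes factor of the evidence already in hand = 0.6 × 5 = 3.
Odds after that evidence = (3/17) × 3 = 9/17.
Target odds = 0.99/0.01 = 99.
Need 2.5ⁿ ≥ 99 ÷ (9/17) = 187.
2.5⁵ = 97.65625 falls short of 187 but 2.5⁶ = 244.140625 reaches it, so n = 6.

6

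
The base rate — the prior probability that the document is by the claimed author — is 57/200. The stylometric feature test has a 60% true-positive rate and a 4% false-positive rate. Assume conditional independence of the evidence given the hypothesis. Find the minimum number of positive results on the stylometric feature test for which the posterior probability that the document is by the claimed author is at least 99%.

3

Prior odds = 0.285/0.715 = 57/143.
Likelihood ratio of a positive result = 0.6/0.04 = 15.
Target posterior odds = 0.99/0.01 = 99.
Need (57/143) × 15ⁿ ≥ 99, i.e. 15ⁿ ≥ 4719/19.
15² = 225 falls short of 4719/19 but 15³ = 3375 reaches it, so n = 3.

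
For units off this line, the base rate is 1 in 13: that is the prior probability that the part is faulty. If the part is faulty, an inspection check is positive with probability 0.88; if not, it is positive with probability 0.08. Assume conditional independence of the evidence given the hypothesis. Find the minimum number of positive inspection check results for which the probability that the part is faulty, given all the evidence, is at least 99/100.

3

Prior odds = (1/13)/(12/13) = 1/12.
Likelihood ratio of a positive = 0.88/0.08 = 11.
Target posterior odds = 0.99/0.01 = 99.
Need (1/12) × 11ⁿ ≥ 99, i.e. 11ⁿ ≥ 1188.
11² = 121 falls short of 1188 but 11³ = 1331 reaches it, so n = 3.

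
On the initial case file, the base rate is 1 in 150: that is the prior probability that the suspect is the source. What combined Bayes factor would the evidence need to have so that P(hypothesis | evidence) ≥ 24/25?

3576

Prior odds = (1/150)/(149/150) = 1/149.
Target odds = 0.96/0.04 = 24.
Required Bayes factor = 24 ÷ (1/149) = 3576.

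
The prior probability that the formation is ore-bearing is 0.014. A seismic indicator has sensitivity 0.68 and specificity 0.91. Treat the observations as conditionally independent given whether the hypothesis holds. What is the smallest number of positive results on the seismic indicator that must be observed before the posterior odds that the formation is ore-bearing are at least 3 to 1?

Prior odds: 0.014 ÷ 0.986 = 7/493.
False-positive rate = 1 − 0.91 = 0.09; likelihood ratio of a positive = 0.68/0.09 = 68/9.
Target odds = 3.
Need (7/493) × (68/9)ⁿ ≥ 3, i.e. (68/9)ⁿ ≥ 1479/7.
(68/9)² = 4624/81 falls short of 1479/7 but (68/9)³ = 314432/729 reaches it, so n = 3.

3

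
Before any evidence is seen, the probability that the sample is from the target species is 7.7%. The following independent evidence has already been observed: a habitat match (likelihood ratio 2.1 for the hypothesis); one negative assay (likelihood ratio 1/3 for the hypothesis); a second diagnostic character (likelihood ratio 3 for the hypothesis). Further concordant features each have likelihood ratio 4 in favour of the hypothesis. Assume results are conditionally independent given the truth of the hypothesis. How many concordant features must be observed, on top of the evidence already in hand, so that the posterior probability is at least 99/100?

5

Prior odds = 0.077/0.923 = 77/923.
Combined Bayes factor of the evidence already in hand = 2.1 × (1/3) × 3 = 2.1.
Odds after that evidence = (77/923) × 2.1 = 1617/9230.
Target odds = 0.99/0.01 = 99.
Need 4ⁿ ≥ 99 ÷ (1617/9230) = 27690/49.
4⁴ = 256 falls short of 27690/49 but 4⁵ = 1024 reaches it, so n = 5.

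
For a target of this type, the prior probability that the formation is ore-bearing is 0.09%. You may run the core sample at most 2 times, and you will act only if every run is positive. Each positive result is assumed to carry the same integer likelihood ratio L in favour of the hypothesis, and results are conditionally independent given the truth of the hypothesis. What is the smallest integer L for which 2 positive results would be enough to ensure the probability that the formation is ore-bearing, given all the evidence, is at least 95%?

Prior odds = 0.0009/0.9991 = 9/9991.
Target odds = 0.95/0.05 = 19.
Need L² ≥ 19 ÷ (9/9991) = 189829/9.
145² = 21025 < 189829/9 ≤ 21316 = 146², so L = 146.

146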